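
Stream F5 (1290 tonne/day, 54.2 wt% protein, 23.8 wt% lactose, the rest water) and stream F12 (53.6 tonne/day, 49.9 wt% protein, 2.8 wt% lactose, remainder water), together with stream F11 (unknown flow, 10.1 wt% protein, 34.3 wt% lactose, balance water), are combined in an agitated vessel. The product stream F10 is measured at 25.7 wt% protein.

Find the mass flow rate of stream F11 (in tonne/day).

Let F11 be the unknown flow. Total out = 1343.6 + F11.
protein balance: 725.93 + 0.101·F11 = 0.257·(1343.6 + F11)
(0.101 − 0.257)·F11 = 0.257×1343.6 − 725.93 = -380.62
F11 = -380.62 / -0.156 = 2439.9 tonne/day

2440 tonne/day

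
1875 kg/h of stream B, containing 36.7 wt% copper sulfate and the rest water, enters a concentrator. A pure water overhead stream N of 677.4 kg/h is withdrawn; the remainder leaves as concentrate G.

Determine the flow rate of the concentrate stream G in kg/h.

1198 kg/h

Concentrate = 1875 − 677.4 = 1197.6 kg/h.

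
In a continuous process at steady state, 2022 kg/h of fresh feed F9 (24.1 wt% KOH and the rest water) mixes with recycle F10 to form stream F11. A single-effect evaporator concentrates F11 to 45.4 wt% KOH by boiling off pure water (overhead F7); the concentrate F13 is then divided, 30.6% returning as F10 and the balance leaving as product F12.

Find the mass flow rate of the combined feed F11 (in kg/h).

Overall KOH balance (none leaves overhead): KOH in fresh feed = KOH in product, i.e. 2022×0.241 = (1−0.306)·F13·0.454.
F13 = 487.3/(0.454×0.694) = 1546.6 kg/h.
Recycle F10 = 0.306×1546.6 = 473.26 kg/h.
Combined feed F11 = 2022 + 473.26 = 2495.3 kg/h.

2495 kg/h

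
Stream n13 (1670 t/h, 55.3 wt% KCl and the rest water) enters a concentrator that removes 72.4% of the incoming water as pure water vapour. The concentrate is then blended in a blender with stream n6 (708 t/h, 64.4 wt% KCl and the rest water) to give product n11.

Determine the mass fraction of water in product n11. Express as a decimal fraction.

Vapour removed = 0.724×0.447×1670 = 540.46 t/h; concentrate = 1129.5 t/h.
water reaching the mixer = 206.03 (from concentrate) + 708×0.356 = 458.08 t/h.
Product flow = 1129.5 + 708 = 1837.5 t/h; water fraction = 0.249.

0.249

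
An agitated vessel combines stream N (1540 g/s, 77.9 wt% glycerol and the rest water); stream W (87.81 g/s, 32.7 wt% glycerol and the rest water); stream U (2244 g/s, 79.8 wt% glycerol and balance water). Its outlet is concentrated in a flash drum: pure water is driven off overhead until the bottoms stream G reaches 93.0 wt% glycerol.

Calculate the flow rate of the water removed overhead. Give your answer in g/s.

glycerol entering = 1540×0.779 + 87.81×0.327 + 2244×0.798 = 3019.1 g/s.
All glycerol reports to G, so G = 3019.1/0.930 = 3246.3 g/s.
Total feed = 3871.8 g/s; overhead = 3871.8 − 3246.3 = 625.48 g/s.

625.5 g/s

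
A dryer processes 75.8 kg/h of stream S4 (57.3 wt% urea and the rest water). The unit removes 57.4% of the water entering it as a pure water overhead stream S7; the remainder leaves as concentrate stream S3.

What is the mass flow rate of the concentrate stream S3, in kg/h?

57.22 kg/h

water entering = 75.8×0.427 = 32.367 kg/h; overhead removed = 0.574×32.367 = 18.578 kg/h.
Concentrate = 75.8 − 18.578 = 57.222 kg/h.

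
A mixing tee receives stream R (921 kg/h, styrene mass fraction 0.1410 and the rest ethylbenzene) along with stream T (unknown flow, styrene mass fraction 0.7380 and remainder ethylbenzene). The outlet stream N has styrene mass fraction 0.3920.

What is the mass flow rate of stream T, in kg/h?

Let T be the unknown flow. Total out = 921 + T.
styrene balance: 129.86 + 0.738·T = 0.392·(921 + T)
(0.738 − 0.392)·T = 0.392×921 − 129.86 = 231.17
T = 231.17 / 0.346 = 668.12 kg/h

668.1 kg/h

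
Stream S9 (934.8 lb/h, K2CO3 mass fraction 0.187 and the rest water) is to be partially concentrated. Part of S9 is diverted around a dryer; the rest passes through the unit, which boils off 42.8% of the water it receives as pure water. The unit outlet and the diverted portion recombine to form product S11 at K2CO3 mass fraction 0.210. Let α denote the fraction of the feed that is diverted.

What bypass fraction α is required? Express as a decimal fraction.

0.685

All 934.8×0.187 = 174.81 lb/h of K2CO3 reaches S11, so S11 = 174.81/0.210 = 832.42 lb/h and vapour = 102.38 lb/h.
The evaporator receives (1−α)·934.8 of feed at 0.813 water and removes 0.428 of that water:
0.428×0.813×(1−α)×934.8 = 102.38
(1−α) = 102.38/325.28 = 0.3148;  α = 0.6852.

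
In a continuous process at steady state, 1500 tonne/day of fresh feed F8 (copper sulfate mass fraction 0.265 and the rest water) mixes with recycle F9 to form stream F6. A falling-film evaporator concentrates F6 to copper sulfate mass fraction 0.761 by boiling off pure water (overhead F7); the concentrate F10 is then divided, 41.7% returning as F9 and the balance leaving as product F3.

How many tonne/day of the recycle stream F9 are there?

Overall copper sulfate balance (none leaves overhead): copper sulfate in fresh feed = copper sulfate in product, i.e. 1500×0.265 = (1−0.417)·F10·0.761.
F10 = 397.5/(0.761×0.583) = 895.95 tonne/day.
Recycle F9 = 0.417×895.95 = 373.61 tonne/day.

373.6 tonne/day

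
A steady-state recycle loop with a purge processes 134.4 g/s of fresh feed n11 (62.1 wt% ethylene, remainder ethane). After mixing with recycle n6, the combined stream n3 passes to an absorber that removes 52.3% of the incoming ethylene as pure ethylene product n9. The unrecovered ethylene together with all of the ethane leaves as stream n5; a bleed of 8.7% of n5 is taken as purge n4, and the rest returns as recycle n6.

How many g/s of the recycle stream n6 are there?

598.9 g/s

ethane enters only via n11 and leaves only via the purge: 134.4×0.379 = 0.087×(ethane in n5), and the absorber passes all ethane, so ethane in n3 = ethane in n5 = 585.49 g/s.
ethylene in n3: m_A = 134.4×0.621 + (1−0.087)·(1−0.523)·m_A, so m_A = 83.462/0.5645 = 147.85 g/s.
n5 = (1−0.523)×147.85 + 585.49 = 656.02 g/s.
Recycle n6 = (1−0.087)×656.02 = 598.94 g/s.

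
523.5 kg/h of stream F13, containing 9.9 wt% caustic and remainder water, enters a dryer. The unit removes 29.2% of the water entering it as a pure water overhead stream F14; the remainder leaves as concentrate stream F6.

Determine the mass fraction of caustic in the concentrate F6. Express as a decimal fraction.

caustic is not removed: 523.5×0.099 = 51.827 kg/h of caustic enters F6.
water entering = 523.5×0.901 = 471.67 kg/h; overhead removed = 0.292×471.67 = 137.73 kg/h.
Concentrate = 523.5 − 137.73 = 385.77 kg/h.
Mass fraction = 51.827/385.77 = 0.134.

0.134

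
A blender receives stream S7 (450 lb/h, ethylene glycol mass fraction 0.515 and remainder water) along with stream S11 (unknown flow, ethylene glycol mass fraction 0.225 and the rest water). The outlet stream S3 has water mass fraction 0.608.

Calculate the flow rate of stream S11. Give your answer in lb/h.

Let S11 be the unknown flow. Total out = 450 + S11.
water balance: 218.25 + 0.775·S11 = 0.608·(450 + S11)
(0.775 − 0.608)·S11 = 0.608×450 − 218.25 = 55.35
S11 = 55.35 / 0.167 = 331.44 lb/h

331.4 lb/h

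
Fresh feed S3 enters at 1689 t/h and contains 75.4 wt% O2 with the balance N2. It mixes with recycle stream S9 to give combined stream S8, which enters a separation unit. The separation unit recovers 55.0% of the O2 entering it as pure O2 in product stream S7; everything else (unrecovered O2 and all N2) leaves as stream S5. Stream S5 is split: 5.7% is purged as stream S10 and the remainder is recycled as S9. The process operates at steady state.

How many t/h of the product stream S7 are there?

1217 t/h

O2 in S8: m_A = 1689×0.754 + (1−0.057)·(1−0.550)·m_A, so m_A = 1273.5/0.5756 = 2212.3 t/h.
Product S7 = 0.550×2212.3 = 1216.8 t/h.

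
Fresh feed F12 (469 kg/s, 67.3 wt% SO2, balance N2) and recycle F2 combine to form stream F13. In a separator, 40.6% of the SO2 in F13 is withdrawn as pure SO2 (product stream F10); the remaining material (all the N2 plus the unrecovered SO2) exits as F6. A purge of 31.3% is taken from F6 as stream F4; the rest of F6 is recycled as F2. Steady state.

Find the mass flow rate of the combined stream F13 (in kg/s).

N2 enters only via F12 and leaves only via the purge: 469×0.327 = 0.313×(N2 in F6), and the separator passes all N2, so N2 in F13 = N2 in F6 = 489.98 kg/s.
SO2 in F13: m_A = 469×0.673 + (1−0.313)·(1−0.406)·m_A, so m_A = 315.64/0.5919 = 533.24 kg/s.
F13 = 533.24 + 489.98 = 1023.2 kg/s.

1023 kg/s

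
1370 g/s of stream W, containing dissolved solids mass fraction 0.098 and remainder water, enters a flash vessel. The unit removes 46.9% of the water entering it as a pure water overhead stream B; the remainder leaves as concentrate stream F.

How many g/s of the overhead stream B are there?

579.6 g/s

water entering = 1370×0.902 = 1235.7 g/s; overhead removed = 0.469×1235.7 = 579.56 g/s.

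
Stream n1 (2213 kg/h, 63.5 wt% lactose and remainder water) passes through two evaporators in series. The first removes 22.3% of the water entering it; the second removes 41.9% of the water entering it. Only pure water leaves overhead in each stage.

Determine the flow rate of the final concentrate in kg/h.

1770 kg/h

water in feed = 2213×0.365 = 807.75 kg/h.
After stage 1: water left = (1−0.223)×807.75 = 627.62; stream total = 2032.9 kg/h.
After stage 2: water left = (1−0.419)×627.62 = 364.65; final concentrate = 1769.9 kg/h.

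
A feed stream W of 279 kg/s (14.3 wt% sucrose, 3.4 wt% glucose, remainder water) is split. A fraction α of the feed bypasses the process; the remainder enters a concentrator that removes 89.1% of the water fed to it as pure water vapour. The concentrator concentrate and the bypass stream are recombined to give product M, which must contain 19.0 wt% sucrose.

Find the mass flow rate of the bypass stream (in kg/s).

All 279×0.143 = 39.897 kg/s of sucrose reaches M, so M = 39.897/0.190 = 209.98 kg/s and vapour = 69.016 kg/s.
The evaporator receives (1−α)·279 of feed at 0.823 water and removes 0.891 of that water:
0.891×0.823×(1−α)×279 = 69.016
(1−α) = 69.016/204.59 = 0.3373;  α = 0.6627.
Bypass flow = 0.6627×279 = 184.88 kg/s.

184.9 kg/s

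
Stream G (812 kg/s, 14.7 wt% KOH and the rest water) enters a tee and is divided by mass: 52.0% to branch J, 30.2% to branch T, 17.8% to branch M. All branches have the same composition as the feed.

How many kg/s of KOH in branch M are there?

Branch M total = 0.178×812 = 144.54 kg/s.
KOH in M = 0.147×144.54 = 21.247 kg/s.

21.25 kg/s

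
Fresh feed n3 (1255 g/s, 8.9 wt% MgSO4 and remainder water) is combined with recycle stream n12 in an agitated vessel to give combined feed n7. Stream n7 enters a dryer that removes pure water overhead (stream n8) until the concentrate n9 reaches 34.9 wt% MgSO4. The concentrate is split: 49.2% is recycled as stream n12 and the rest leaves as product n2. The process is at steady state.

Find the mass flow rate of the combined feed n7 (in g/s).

Overall MgSO4 balance (none leaves overhead): MgSO4 in fresh feed = MgSO4 in product, i.e. 1255×0.089 = (1−0.492)·n9·0.349.
n9 = 111.69/(0.349×0.508) = 630.01 g/s.
Recycle n12 = 0.492×630.01 = 309.96 g/s.
Combined feed n7 = 1255 + 309.96 = 1565 g/s.

1565 g/s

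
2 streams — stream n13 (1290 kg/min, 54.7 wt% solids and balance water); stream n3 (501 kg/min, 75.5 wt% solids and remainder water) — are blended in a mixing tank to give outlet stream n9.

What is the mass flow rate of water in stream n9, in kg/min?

707.1 kg/min

water out = water in = 1290×0.453 + 501×0.245 = 707.12 kg/min.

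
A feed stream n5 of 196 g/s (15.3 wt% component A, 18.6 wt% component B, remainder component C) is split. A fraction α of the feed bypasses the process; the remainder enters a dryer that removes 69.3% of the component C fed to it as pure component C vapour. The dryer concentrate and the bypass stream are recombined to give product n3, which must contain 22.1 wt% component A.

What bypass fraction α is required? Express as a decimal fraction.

All 196×0.153 = 29.988 g/s of component A reaches n3, so n3 = 29.988/0.221 = 135.69 g/s and vapour = 60.308 g/s.
The evaporator receives (1−α)·196 of feed at 0.661 component C and removes 0.693 of that component C:
0.693×0.661×(1−α)×196 = 60.308
(1−α) = 60.308/89.782 = 0.6717;  α = 0.3283.

0.328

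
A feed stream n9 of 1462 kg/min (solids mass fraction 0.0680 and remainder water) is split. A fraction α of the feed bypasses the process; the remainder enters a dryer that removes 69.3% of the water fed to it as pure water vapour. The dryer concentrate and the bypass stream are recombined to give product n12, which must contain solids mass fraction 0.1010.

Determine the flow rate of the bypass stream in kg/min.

All 1462×0.068 = 99.416 kg/min of solids reaches n12, so n12 = 99.416/0.101 = 984.32 kg/min and vapour = 477.68 kg/min.
The evaporator receives (1−α)·1462 of feed at 0.932 water and removes 0.693 of that water:
0.693×0.932×(1−α)×1462 = 477.68
(1−α) = 477.68/944.27 = 0.5059;  α = 0.4941.
Bypass flow = 0.4941×1462 = 722.41 kg/min.

722.4 kg/min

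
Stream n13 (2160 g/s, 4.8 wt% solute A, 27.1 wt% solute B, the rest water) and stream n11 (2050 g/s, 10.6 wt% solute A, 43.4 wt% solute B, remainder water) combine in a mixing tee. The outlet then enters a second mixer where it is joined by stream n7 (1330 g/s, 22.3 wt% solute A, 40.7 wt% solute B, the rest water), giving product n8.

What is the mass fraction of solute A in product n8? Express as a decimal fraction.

Overall, product flow = 5540 g/s.
solute A in = 2160×0.048 + 2050×0.106 + 1330×0.223 = 617.57 g/s.
solute A fraction in n8 = 0.111.

0.111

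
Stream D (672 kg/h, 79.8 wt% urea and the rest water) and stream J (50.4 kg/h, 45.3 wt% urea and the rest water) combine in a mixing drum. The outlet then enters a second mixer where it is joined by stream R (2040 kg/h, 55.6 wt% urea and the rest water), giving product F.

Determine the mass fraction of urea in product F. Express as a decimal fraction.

Overall, product flow = 2762.4 kg/h.
urea in = 672×0.798 + 50.4×0.453 + 2040×0.556 = 1693.3 kg/h.
urea fraction in F = 0.613.

0.613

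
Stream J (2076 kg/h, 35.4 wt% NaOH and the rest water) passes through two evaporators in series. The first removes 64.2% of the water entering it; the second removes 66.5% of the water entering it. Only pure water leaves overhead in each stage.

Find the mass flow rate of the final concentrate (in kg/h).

895.7 kg/h

water in feed = 2076×0.646 = 1341.1 kg/h.
After stage 1: water left = (1−0.642)×1341.1 = 480.11; stream total = 1215 kg/h.
After stage 2: water left = (1−0.665)×480.11 = 160.84; final concentrate = 895.74 kg/h.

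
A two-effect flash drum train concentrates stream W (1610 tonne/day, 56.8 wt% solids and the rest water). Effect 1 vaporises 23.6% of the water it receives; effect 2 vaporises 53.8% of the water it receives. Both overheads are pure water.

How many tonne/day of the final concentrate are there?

1160 tonne/day

water in feed = 1610×0.432 = 695.52 tonne/day.
After stage 1: water left = (1−0.236)×695.52 = 531.38; stream total = 1445.9 tonne/day.
After stage 2: water left = (1−0.538)×531.38 = 245.5; final concentrate = 1160 tonne/day.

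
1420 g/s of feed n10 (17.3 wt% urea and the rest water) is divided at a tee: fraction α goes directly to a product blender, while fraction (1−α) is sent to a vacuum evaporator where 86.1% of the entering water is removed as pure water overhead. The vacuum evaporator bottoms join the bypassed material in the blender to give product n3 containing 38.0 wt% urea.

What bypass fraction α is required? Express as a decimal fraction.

All 1420×0.173 = 245.66 g/s of urea reaches n3, so n3 = 245.66/0.380 = 646.47 g/s and vapour = 773.53 g/s.
The evaporator receives (1−α)·1420 of feed at 0.827 water and removes 0.861 of that water:
0.861×0.827×(1−α)×1420 = 773.53
(1−α) = 773.53/1011.1 = 0.7650;  α = 0.2350.

0.235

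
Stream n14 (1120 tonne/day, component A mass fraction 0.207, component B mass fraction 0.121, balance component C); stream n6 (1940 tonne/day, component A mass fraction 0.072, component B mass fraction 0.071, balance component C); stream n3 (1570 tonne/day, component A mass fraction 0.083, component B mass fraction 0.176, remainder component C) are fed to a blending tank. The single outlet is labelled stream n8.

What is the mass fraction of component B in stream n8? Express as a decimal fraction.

0.119

Total flow out = 1120 + 1940 + 1570 = 4630 tonne/day.
component B in = 1120×0.121 + 1940×0.071 + 1570×0.176 = 549.58 tonne/day.
component B mass fraction in n8 = 549.58/4630 = 0.119.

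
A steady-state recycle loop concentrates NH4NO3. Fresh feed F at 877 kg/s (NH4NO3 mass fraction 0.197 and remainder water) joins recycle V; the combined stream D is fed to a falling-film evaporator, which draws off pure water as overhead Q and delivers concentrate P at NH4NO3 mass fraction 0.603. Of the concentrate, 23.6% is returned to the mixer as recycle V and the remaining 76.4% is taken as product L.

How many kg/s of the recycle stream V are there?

Overall NH4NO3 balance (none leaves overhead): NH4NO3 in fresh feed = NH4NO3 in product, i.e. 877×0.197 = (1−0.236)·P·0.603.
P = 172.77/(0.603×0.764) = 375.02 kg/s.
Recycle V = 0.236×375.02 = 88.505 kg/s.

88.5 kg/s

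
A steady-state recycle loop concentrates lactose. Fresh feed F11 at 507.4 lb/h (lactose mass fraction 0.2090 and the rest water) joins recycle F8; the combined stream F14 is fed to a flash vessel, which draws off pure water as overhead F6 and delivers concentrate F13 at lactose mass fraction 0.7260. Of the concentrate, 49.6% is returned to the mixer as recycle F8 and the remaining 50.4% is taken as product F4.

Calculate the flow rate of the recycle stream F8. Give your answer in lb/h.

Overall lactose balance (none leaves overhead): lactose in fresh feed = lactose in product, i.e. 507.4×0.209 = (1−0.496)·F13·0.726.
F13 = 106.05/(0.726×0.504) = 289.82 lb/h.
Recycle F8 = 0.496×289.82 = 143.75 lb/h.

143.8 lb/h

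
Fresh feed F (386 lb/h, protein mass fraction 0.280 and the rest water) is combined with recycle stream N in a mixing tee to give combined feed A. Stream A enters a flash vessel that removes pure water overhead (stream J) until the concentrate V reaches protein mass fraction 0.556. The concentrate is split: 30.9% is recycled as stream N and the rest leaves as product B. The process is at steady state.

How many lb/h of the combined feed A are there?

Overall protein balance (none leaves overhead): protein in fresh feed = protein in product, i.e. 386×0.280 = (1−0.309)·V·0.556.
V = 108.08/(0.556×0.691) = 281.31 lb/h.
Recycle N = 0.309×281.31 = 86.926 lb/h.
Combined feed A = 386 + 86.926 = 472.93 lb/h.

472.9 lb/h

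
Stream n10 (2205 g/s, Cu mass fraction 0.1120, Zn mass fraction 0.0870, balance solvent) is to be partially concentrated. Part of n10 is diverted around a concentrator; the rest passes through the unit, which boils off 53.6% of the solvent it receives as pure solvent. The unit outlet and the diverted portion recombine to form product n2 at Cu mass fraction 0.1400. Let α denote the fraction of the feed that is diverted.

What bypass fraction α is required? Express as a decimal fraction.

0.534

All 2205×0.112 = 246.96 g/s of Cu reaches n2, so n2 = 246.96/0.140 = 1764 g/s and vapour = 441 g/s.
The evaporator receives (1−α)·2205 of feed at 0.801 solvent and removes 0.536 of that solvent:
0.536×0.801×(1−α)×2205 = 441
(1−α) = 441/946.69 = 0.4658;  α = 0.5342.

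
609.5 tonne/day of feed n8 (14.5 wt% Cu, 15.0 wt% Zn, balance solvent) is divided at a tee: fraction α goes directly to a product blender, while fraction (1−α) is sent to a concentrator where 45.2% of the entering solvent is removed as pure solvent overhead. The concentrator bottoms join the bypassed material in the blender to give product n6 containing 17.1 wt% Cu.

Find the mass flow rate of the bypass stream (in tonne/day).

All 609.5×0.145 = 88.377 tonne/day of Cu reaches n6, so n6 = 88.377/0.171 = 516.83 tonne/day and vapour = 92.673 tonne/day.
The evaporator receives (1−α)·609.5 of feed at 0.705 solvent and removes 0.452 of that solvent:
0.452×0.705×(1−α)×609.5 = 92.673
(1−α) = 92.673/194.22 = 0.4771;  α = 0.5229.
Bypass flow = 0.5229×609.5 = 318.68 tonne/day.

318.7 tonne/day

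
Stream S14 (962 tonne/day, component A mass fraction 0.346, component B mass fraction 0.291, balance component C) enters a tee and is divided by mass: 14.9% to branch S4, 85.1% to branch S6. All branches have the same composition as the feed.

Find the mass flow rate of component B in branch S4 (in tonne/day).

Branch S4 total = 0.149×962 = 143.34 tonne/day.
component B in S4 = 0.291×143.34 = 41.711 tonne/day.

41.71 tonne/day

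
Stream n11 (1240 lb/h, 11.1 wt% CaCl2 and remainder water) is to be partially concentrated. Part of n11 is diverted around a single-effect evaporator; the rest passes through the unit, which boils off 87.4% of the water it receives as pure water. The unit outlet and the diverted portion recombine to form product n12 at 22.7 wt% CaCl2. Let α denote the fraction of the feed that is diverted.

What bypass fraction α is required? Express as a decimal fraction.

0.342

All 1240×0.111 = 137.64 lb/h of CaCl2 reaches n12, so n12 = 137.64/0.227 = 606.34 lb/h and vapour = 633.66 lb/h.
The evaporator receives (1−α)·1240 of feed at 0.889 water and removes 0.874 of that water:
0.874×0.889×(1−α)×1240 = 633.66
(1−α) = 633.66/963.46 = 0.6577;  α = 0.3423.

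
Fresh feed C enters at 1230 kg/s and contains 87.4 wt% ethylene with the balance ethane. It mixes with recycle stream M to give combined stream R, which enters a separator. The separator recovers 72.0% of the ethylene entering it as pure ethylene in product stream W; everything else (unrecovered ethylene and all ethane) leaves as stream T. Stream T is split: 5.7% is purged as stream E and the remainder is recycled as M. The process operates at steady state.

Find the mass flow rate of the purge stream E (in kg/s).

178.3 kg/s

ethane enters only via C and leaves only via the purge: 1230×0.126 = 0.057×(ethane in T), and the separator passes all ethane, so ethane in R = ethane in T = 2718.9 kg/s.
ethylene in R: m_A = 1230×0.874 + (1−0.057)·(1−0.720)·m_A, so m_A = 1075/0.7360 = 1460.7 kg/s.
T = (1−0.720)×1460.7 + 2718.9 = 3127.9 kg/s.
Purge E = 0.057×3127.9 = 178.29 kg/s.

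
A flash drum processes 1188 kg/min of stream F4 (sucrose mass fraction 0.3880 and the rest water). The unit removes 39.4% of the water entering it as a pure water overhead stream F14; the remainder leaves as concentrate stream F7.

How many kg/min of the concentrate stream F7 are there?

water entering = 1188×0.612 = 727.06 kg/min; overhead removed = 0.394×727.06 = 286.46 kg/min.
Concentrate = 1188 − 286.46 = 901.54 kg/min.

901.5 kg/min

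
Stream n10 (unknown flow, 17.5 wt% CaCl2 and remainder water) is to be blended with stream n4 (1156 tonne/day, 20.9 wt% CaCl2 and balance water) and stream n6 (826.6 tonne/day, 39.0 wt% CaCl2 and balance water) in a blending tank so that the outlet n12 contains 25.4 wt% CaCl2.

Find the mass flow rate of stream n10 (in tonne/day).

Let n10 be the unknown flow. Total out = 1982.6 + n10.
CaCl2 balance: 563.98 + 0.175·n10 = 0.254·(1982.6 + n10)
(0.175 − 0.254)·n10 = 0.254×1982.6 − 563.98 = -60.398
n10 = -60.398 / -0.079 = 764.53 tonne/day

764.5 tonne/day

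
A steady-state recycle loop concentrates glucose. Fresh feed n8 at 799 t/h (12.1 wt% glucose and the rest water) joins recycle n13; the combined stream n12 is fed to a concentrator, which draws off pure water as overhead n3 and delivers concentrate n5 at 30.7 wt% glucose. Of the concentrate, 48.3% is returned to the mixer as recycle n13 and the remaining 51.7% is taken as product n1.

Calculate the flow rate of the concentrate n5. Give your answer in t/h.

609.1 t/h

Overall glucose balance (none leaves overhead): glucose in fresh feed = glucose in product, i.e. 799×0.121 = (1−0.483)·n5·0.307.
n5 = 96.679/(0.307×0.517) = 609.12 t/h.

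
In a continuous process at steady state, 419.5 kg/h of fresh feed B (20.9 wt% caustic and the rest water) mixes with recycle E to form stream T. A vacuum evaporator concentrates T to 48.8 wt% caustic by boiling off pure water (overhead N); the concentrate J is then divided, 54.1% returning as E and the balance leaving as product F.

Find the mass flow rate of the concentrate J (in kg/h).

391.4 kg/h

Overall caustic balance (none leaves overhead): caustic in fresh feed = caustic in product, i.e. 419.5×0.209 = (1−0.541)·J·0.488.
J = 87.675/(0.488×0.459) = 391.42 kg/h.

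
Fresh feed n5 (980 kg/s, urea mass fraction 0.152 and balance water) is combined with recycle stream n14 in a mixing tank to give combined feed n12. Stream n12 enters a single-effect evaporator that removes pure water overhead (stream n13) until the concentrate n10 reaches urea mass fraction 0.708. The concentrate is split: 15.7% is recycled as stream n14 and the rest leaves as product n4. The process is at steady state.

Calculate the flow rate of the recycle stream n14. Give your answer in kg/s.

Overall urea balance (none leaves overhead): urea in fresh feed = urea in product, i.e. 980×0.152 = (1−0.157)·n10·0.708.
n10 = 148.96/(0.708×0.843) = 249.58 kg/s.
Recycle n14 = 0.157×249.58 = 39.184 kg/s.

39.18 kg/s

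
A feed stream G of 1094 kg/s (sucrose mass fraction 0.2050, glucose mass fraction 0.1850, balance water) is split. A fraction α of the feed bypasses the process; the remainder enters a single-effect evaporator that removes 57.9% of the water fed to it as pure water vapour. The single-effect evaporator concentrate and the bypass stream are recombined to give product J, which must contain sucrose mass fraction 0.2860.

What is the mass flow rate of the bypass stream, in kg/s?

All 1094×0.205 = 224.27 kg/s of sucrose reaches J, so J = 224.27/0.286 = 784.16 kg/s and vapour = 309.84 kg/s.
The evaporator receives (1−α)·1094 of feed at 0.610 water and removes 0.579 of that water:
0.579×0.610×(1−α)×1094 = 309.84
(1−α) = 309.84/386.39 = 0.8019;  α = 0.1981.
Bypass flow = 0.1981×1094 = 216.74 kg/s.

216.7 kg/s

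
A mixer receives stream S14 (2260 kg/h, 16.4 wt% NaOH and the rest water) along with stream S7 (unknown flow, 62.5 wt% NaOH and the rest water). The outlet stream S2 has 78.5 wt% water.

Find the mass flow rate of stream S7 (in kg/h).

281.1 kg/h

Let S7 be the unknown flow. Total out = 2260 + S7.
water balance: 1889.4 + 0.375·S7 = 0.785·(2260 + S7)
(0.375 − 0.785)·S7 = 0.785×2260 − 1889.4 = -115.26
S7 = -115.26 / -0.410 = 281.12 kg/h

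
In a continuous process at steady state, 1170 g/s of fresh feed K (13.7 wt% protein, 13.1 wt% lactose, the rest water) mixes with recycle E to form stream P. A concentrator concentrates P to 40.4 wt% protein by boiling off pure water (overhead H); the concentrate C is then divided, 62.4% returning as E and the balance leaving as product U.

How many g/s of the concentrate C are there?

1055 g/s

Overall protein balance (none leaves overhead): protein in fresh feed = protein in product, i.e. 1170×0.137 = (1−0.624)·C·0.404.
C = 160.29/(0.404×0.376) = 1055.2 g/s.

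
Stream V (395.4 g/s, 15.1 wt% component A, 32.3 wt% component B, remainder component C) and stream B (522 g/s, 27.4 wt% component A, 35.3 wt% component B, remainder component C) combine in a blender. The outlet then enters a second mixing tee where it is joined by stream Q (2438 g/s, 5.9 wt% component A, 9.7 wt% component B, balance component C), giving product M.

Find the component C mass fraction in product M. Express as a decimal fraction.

Overall, product flow = 3355.4 g/s.
component C in = 395.4×0.526 + 522×0.373 + 2438×0.844 = 2460.4 g/s.
component C fraction in M = 0.733.

0.733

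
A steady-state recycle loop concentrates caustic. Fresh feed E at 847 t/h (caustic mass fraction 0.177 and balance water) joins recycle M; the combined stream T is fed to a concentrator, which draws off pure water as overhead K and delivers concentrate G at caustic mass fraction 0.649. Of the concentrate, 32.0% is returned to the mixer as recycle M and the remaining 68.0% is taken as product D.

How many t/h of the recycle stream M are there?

108.7 t/h

Overall caustic balance (none leaves overhead): caustic in fresh feed = caustic in product, i.e. 847×0.177 = (1−0.320)·G·0.649.
G = 149.92/(0.649×0.680) = 339.71 t/h.
Recycle M = 0.320×339.71 = 108.71 t/h.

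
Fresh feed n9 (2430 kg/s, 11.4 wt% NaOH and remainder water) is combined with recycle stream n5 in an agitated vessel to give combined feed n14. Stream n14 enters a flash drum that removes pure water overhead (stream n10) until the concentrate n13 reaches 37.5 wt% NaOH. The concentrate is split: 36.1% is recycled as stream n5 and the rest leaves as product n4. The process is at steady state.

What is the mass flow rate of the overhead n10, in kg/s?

1691 kg/s

Overall NaOH balance (none leaves overhead): NaOH in fresh feed = NaOH in product, i.e. 2430×0.114 = (1−0.361)·n13·0.375.
n13 = 277.02/(0.375×0.639) = 1156.1 kg/s.
Recycle n5 = 0.361×1156.1 = 417.34 kg/s.
Combined feed n14 = 2430 + 417.34 = 2847.3 kg/s.
Overhead n10 = n14 − n13 = 2847.3 − 1156.1 = 1691.3 kg/s.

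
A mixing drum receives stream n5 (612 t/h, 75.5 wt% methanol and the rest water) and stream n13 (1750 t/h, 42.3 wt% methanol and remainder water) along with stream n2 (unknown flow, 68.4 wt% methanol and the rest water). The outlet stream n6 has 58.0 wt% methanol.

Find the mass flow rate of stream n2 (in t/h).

Let n2 be the unknown flow. Total out = 2362 + n2.
methanol balance: 1202.3 + 0.684·n2 = 0.580·(2362 + n2)
(0.684 − 0.580)·n2 = 0.580×2362 − 1202.3 = 167.65
n2 = 167.65 / 0.104 = 1612 t/h

1612 t/h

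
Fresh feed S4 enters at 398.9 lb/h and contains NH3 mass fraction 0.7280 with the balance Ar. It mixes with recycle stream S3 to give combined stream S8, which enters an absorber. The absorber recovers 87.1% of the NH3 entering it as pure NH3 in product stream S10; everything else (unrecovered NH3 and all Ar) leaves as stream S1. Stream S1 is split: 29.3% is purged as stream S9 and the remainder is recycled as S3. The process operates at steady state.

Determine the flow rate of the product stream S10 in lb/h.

278.3 lb/h

NH3 in S8: m_A = 398.9×0.728 + (1−0.293)·(1−0.871)·m_A, so m_A = 290.4/0.9088 = 319.54 lb/h.
Product S10 = 0.871×319.54 = 278.32 lb/h.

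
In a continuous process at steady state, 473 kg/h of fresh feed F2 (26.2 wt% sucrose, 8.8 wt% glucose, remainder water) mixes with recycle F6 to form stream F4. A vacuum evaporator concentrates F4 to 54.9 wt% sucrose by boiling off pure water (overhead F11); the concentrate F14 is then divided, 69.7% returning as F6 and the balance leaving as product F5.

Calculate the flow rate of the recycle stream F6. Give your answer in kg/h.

519.3 kg/h

Overall sucrose balance (none leaves overhead): sucrose in fresh feed = sucrose in product, i.e. 473×0.262 = (1−0.697)·F14·0.549.
F14 = 123.93/(0.549×0.303) = 744.98 kg/h.
Recycle F6 = 0.697×744.98 = 519.25 kg/h.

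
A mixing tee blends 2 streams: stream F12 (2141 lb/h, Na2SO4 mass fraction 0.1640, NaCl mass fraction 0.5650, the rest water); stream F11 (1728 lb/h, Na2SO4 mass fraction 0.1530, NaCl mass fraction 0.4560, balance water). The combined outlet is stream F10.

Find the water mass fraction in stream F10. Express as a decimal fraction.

0.3246

Total flow out = 2141 + 1728 = 3869 lb/h.
water in = 2141×0.271 + 1728×0.391 = 1255.9 lb/h.
water mass fraction in F10 = 1255.9/3869 = 0.3246.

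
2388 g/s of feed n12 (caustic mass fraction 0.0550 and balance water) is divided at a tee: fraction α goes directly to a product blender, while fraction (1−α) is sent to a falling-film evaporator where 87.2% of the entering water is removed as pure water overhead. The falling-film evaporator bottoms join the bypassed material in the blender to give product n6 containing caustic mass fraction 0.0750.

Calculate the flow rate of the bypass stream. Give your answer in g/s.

1615 g/s

All 2388×0.055 = 131.34 g/s of caustic reaches n6, so n6 = 131.34/0.075 = 1751.2 g/s and vapour = 636.8 g/s.
The evaporator receives (1−α)·2388 of feed at 0.945 water and removes 0.872 of that water:
0.872×0.945×(1−α)×2388 = 636.8
(1−α) = 636.8/1967.8 = 0.3236;  α = 0.6764.
Bypass flow = 0.6764×2388 = 1615.2 g/s.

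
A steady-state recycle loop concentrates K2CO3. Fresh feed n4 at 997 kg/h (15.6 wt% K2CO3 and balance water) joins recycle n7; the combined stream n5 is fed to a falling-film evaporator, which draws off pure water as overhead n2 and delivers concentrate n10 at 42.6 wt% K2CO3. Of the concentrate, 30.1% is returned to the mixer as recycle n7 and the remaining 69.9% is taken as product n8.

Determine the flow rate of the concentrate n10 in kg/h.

522.3 kg/h

Overall K2CO3 balance (none leaves overhead): K2CO3 in fresh feed = K2CO3 in product, i.e. 997×0.156 = (1−0.301)·n10·0.426.
n10 = 155.53/(0.426×0.699) = 522.32 kg/h.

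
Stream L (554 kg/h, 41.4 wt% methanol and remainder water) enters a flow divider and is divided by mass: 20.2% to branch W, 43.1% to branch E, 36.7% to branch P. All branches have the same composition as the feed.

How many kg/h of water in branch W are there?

65.58 kg/h

Branch W total = 0.202×554 = 111.91 kg/h.
water in W = 0.586×111.91 = 65.578 kg/h.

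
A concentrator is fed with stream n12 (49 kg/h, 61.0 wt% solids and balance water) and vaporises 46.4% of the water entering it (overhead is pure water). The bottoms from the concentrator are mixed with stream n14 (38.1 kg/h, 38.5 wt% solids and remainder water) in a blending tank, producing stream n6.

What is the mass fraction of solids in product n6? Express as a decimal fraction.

0.5696

Vapour removed = 0.464×0.390×49 = 8.867 kg/h; concentrate = 40.133 kg/h.
solids reaching the mixer = 29.89 (from concentrate) + 38.1×0.385 = 44.559 kg/h.
Product flow = 40.133 + 38.1 = 78.233 kg/h; solids fraction = 0.5696.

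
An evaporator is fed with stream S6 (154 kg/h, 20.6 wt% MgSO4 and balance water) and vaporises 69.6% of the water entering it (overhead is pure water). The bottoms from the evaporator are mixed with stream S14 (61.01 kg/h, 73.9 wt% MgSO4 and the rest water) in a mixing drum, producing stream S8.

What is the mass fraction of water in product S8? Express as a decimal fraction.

Vapour removed = 0.696×0.794×154 = 85.104 kg/h; concentrate = 68.896 kg/h.
water reaching the mixer = 37.172 (from concentrate) + 61.01×0.261 = 53.096 kg/h.
Product flow = 68.896 + 61.01 = 129.91 kg/h; water fraction = 0.409.

0.409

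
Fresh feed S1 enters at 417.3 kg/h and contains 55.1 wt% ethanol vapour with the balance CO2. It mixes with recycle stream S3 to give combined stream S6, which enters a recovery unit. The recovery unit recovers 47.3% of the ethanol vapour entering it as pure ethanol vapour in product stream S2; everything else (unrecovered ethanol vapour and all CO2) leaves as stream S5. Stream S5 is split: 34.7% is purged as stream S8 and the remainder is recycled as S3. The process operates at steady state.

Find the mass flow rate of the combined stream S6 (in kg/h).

CO2 enters only via S1 and leaves only via the purge: 417.3×0.449 = 0.347×(CO2 in S5), and the recovery unit passes all CO2, so CO2 in S6 = CO2 in S5 = 539.96 kg/h.
ethanol vapour in S6: m_A = 417.3×0.551 + (1−0.347)·(1−0.473)·m_A, so m_A = 229.93/0.6559 = 350.58 kg/h.
S6 = 350.58 + 539.96 = 890.54 kg/h.

890.5 kg/h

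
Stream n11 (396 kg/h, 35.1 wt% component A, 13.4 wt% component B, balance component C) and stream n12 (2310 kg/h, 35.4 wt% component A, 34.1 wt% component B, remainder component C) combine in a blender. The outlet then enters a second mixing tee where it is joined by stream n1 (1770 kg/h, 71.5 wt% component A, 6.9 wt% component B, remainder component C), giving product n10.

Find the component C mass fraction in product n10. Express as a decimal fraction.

Overall, product flow = 4476 kg/h.
component C in = 396×0.515 + 2310×0.305 + 1770×0.216 = 1290.8 kg/h.
component C fraction in n10 = 0.288.

0.288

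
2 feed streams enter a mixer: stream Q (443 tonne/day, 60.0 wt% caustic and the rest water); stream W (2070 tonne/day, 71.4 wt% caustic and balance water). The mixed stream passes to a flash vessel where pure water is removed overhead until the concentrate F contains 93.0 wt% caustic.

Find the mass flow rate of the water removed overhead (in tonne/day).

638 tonne/day

caustic entering = 443×0.600 + 2070×0.714 = 1743.8 tonne/day.
All caustic reports to F, so F = 1743.8/0.930 = 1875 tonne/day.
Total feed = 2513 tonne/day; overhead = 2513 − 1875 = 637.97 tonne/day.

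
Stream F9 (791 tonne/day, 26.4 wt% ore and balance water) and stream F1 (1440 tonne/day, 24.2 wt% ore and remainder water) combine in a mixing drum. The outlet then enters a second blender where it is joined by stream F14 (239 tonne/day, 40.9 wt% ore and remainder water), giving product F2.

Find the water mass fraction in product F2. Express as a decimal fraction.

0.735

Overall, product flow = 2470 tonne/day.
water in = 791×0.736 + 1440×0.758 + 239×0.591 = 1814.9 tonne/day.
water fraction in F2 = 0.735.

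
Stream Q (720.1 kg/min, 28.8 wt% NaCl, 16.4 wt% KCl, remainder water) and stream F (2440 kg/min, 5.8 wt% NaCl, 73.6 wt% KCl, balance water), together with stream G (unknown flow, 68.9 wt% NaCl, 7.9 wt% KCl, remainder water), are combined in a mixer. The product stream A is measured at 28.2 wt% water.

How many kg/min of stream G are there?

122.1 kg/min

Let G be the unknown flow. Total out = 3160.1 + G.
water balance: 897.25 + 0.232·G = 0.282·(3160.1 + G)
(0.232 − 0.282)·G = 0.282×3160.1 − 897.25 = -6.1066
G = -6.1066 / -0.050 = 122.13 kg/min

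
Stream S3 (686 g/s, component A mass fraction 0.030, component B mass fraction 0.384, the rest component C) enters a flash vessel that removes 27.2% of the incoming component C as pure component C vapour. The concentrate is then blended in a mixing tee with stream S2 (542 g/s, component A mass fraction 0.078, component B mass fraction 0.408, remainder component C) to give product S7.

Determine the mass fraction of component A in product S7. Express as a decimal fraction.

0.056

Vapour removed = 0.272×0.586×686 = 109.34 g/s; concentrate = 576.66 g/s.
component A reaching the mixer = 20.58 (from concentrate) + 542×0.078 = 62.856 g/s.
Product flow = 576.66 + 542 = 1118.7 g/s; component A fraction = 0.056.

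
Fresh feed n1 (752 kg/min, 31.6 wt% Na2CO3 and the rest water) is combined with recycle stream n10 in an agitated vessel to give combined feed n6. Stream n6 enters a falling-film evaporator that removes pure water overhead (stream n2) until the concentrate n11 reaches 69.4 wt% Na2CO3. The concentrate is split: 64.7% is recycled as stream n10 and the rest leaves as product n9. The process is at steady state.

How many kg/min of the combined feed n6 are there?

1380 kg/min

Overall Na2CO3 balance (none leaves overhead): Na2CO3 in fresh feed = Na2CO3 in product, i.e. 752×0.316 = (1−0.647)·n11·0.694.
n11 = 237.63/(0.694×0.353) = 970 kg/min.
Recycle n10 = 0.647×970 = 627.59 kg/min.
Combined feed n6 = 752 + 627.59 = 1379.6 kg/min.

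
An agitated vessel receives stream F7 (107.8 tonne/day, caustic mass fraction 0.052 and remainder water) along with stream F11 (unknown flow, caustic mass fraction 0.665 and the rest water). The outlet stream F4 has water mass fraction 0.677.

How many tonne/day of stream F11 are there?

85.42 tonne/day

Let F11 be the unknown flow. Total out = 107.8 + F11.
water balance: 102.19 + 0.335·F11 = 0.677·(107.8 + F11)
(0.335 − 0.677)·F11 = 0.677×107.8 − 102.19 = -29.214
F11 = -29.214 / -0.342 = 85.42 tonne/day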